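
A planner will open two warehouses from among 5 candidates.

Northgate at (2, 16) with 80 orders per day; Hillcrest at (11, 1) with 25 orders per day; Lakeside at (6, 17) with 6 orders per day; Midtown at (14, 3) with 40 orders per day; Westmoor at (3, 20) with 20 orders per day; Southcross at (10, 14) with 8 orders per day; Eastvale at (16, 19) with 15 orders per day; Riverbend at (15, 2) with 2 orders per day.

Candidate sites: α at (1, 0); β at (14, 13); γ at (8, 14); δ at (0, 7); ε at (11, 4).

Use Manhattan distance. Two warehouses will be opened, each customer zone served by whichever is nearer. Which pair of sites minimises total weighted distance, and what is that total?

{γ, ε}, total 1348

Evaluate every pair (each demand assigned to the nearer of the two):
  {γ, ε}: total = 1348
  {β, γ}: total = 1825
  {δ, ε}: total = 1931
  {β, ε}: total = 2039
  {α, γ}: total = 2048
  {γ, δ}: total = 2219
  {β, δ}: total = 2231
  {α, β}: total = 2491
  {α, ε}: total = 2543
  {α, δ}: total = 2799
Best pair: {γ, ε} with total 1348.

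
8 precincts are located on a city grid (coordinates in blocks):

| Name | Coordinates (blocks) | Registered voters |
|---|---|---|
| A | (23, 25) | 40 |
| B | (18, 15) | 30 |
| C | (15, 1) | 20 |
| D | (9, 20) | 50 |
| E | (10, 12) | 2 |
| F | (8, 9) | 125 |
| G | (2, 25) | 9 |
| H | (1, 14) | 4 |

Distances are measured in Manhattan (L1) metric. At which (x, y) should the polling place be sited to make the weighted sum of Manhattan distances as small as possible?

(9, 9)

Manhattan distance separates: Σwᵢ(|x−xᵢ|+|y−yᵢ|) = Σwᵢ|x−xᵢ| + Σwᵢ|y−yᵢ|, so x and y are optimised independently as 1-D weighted medians.
Total weight W = 280; half = 140.
x-coordinate, sorted with cumulative weight:
  x=1 (H, w=4) cum 4
  x=2 (G, w=9) cum 13
  x=8 (F, w=125) cum 138
  x=9 (D, w=50) cum 188  ← median
  x=10 (E, w=2) cum 190
  x=15 (C, w=20) cum 210
  x=18 (B, w=30) cum 240
  x=23 (A, w=40) cum 280
⇒ x* = 9
y-coordinate, sorted with cumulative weight:
  y=1 (C, w=20) cum 20
  y=9 (F, w=125) cum 145  ← median
  y=12 (E, w=2) cum 147
  y=14 (H, w=4) cum 151
  y=15 (B, w=30) cum 181
  y=20 (D, w=50) cum 231
  y=25 (A, w=40) cum 271
  y=25 (G, w=9) cum 280
⇒ y* = 9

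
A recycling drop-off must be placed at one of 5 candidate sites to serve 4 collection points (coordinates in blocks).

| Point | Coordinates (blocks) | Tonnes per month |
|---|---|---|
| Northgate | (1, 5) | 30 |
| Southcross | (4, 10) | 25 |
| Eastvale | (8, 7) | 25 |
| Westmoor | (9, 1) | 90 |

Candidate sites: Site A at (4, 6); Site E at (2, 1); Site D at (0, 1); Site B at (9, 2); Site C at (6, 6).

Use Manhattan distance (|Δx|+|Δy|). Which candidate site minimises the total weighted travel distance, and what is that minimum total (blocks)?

Total weighted distance at each candidate:
  Site A (4, 6): total = 1245
  Site E (2, 1): total = 1355
  Site D (0, 1): total = 1635
  Site B (9, 2): total = 895
  Site C (6, 6): total = 1125
Minimum is at Site B with total 895 blocks.

Site B, total 895 blocks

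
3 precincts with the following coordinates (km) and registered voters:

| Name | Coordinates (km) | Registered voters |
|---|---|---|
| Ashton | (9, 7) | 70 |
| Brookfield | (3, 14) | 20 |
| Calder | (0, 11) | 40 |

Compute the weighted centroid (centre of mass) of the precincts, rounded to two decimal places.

(5.31, 9.31)

The minimiser of Σwᵢ‖p−pᵢ‖² is the weighted centroid p* = (Σwᵢpᵢ)/(Σwᵢ).
Σwᵢ = 130.
Σwᵢxᵢ = 70·9 + 20·3 + 40·0 = 690.
Σwᵢyᵢ = 70·7 + 20·14 + 40·11 = 1210.
x* = 690/130 = 5.31, y* = 1210/130 = 9.31.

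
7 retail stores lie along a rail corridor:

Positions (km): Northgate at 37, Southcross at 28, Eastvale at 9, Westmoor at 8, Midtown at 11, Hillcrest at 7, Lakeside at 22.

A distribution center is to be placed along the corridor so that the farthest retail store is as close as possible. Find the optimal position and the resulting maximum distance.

location 22, max distance 15

The 1-center on a line is the midpoint of the two extreme points: leftmost at 7, rightmost at 37.
Optimal location = (7 + 37)/2 = 22; maximum distance = (37 − 7)/2 = 15.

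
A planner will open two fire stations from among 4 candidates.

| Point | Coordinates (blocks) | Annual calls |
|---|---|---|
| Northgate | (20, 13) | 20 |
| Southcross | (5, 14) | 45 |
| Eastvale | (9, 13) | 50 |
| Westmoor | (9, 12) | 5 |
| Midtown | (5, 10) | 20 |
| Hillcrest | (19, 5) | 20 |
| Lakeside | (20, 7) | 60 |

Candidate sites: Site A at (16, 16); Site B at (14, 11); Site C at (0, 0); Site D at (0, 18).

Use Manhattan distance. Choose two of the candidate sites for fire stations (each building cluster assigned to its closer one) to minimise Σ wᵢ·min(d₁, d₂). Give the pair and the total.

{Site B, Site D}, total 1965

Evaluate every pair (each demand assigned to the nearer of the two):
  {Site B, Site D}: total = 1965
  {Site A, Site B}: total = 2080
  {Site B, Site C}: total = 2100
  {Site A, Site D}: total = 2420
  {Site A, Site C}: total = 2640
  {Site C, Site D}: total = 4040
Best pair: {Site B, Site D} with total 1965.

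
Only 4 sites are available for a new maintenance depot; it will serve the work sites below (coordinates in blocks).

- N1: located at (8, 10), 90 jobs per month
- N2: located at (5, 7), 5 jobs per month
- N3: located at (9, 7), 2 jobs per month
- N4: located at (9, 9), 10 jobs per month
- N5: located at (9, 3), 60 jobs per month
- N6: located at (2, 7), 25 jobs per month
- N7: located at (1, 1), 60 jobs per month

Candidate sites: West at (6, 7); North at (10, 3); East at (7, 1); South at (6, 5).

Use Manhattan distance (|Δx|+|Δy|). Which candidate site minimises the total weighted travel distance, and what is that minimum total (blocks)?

Total weighted distance at each candidate:
  West (6, 7): total = 1691
  North (10, 3): total = 1955
  East (7, 1): total = 1931
  South (6, 5): total = 1715
Minimum is at West with total 1691 blocks.

West, total 1691 blocks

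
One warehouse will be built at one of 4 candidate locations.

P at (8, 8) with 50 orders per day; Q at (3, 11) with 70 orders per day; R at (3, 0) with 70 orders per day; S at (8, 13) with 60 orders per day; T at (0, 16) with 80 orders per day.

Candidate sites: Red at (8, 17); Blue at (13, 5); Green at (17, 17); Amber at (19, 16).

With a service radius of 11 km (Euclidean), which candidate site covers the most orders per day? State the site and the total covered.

Coverage radius r = 11 km; a point is covered iff (Δx)²+(Δy)² ≤ 11² = 121.
  Red (8, 17): covers {P, Q, S, T} → 260
  Blue (13, 5): covers {P, S} → 110
  Green (17, 17): covers {S} → 60
  Amber (19, 16): covers {none} → 0
Maximum coverage at Red: 260 orders per day.

Red, covering 260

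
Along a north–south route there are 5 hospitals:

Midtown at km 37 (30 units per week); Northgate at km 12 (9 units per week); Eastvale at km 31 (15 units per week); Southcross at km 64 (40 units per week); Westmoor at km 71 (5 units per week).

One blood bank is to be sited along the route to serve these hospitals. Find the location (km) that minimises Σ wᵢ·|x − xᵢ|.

x = 37

For a sum of weighted absolute distances on a line, the optimum is the weighted median (not the mean). Total weight W = 99; half-weight = 49.5.
Sort by position and accumulate weight:
  km 12 (Northgate, w=9) → cum 9
  km 31 (Eastvale, w=15) → cum 24
  km 37 (Midtown, w=30) → cum 54  ≥ 49.5 → median here
  km 64 (Southcross, w=40) → cum 94
  km 71 (Westmoor, w=5) → cum 99
Optimal location: km 37.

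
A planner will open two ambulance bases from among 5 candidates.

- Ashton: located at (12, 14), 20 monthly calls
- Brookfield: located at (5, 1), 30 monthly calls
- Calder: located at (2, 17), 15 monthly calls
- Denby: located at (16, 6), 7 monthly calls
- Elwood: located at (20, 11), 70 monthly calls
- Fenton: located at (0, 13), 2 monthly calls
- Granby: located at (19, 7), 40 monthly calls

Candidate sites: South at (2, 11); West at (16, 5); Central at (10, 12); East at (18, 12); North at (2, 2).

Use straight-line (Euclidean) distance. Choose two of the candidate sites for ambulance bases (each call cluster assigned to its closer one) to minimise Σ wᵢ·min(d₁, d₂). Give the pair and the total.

{East, North}, total 873.5

Evaluate every pair (each demand assigned to the nearer of the two):
  {East, North}: total = 873.5
  {South, East}: total = 940.1
  {Central, East}: total = 985.4
  {West, East}: total = 1072.6
  {West, North}: total = 1195.2
  {West, Central}: total = 1225.3
  {South, West}: total = 1261.8
  {Central, North}: total = 1487.8
  {South, Central}: total = 1640.1
  {South, North}: total = 2459.8
Best pair: {East, North} with total 873.5.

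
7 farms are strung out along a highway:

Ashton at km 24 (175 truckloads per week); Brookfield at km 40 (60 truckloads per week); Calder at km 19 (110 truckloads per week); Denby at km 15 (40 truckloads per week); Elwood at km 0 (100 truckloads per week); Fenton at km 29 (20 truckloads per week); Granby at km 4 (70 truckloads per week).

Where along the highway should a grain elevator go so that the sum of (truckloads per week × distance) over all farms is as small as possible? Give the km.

x = 19

For a sum of weighted absolute distances on a line, the optimum is the weighted median (not the mean). Total weight W = 575; half-weight = 287.5.
Sort by position and accumulate weight:
  km 0 (Elwood, w=100) → cum 100
  km 4 (Granby, w=70) → cum 170
  km 15 (Denby, w=40) → cum 210
  km 19 (Calder, w=110) → cum 320  ≥ 287.5 → median here
  km 24 (Ashton, w=175) → cum 495
  km 29 (Fenton, w=20) → cum 515
  km 40 (Brookfield, w=60) → cum 575
Optimal location: km 19.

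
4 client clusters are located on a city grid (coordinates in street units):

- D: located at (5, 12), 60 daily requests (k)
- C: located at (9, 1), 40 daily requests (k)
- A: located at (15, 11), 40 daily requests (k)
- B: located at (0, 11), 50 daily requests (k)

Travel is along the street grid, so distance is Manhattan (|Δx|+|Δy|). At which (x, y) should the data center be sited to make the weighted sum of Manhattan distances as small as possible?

Manhattan distance separates: Σwᵢ(|x−xᵢ|+|y−yᵢ|) = Σwᵢ|x−xᵢ| + Σwᵢ|y−yᵢ|, so x and y are optimised independently as 1-D weighted medians.
Total weight W = 190; half = 95.
x-coordinate, sorted with cumulative weight:
  x=0 (B, w=50) cum 50
  x=5 (D, w=60) cum 110  ← median
  x=9 (C, w=40) cum 150
  x=15 (A, w=40) cum 190
⇒ x* = 5
y-coordinate, sorted with cumulative weight:
  y=1 (C, w=40) cum 40
  y=11 (A, w=40) cum 80
  y=11 (B, w=50) cum 130  ← median
  y=12 (D, w=60) cum 190
⇒ y* = 11

(5, 11)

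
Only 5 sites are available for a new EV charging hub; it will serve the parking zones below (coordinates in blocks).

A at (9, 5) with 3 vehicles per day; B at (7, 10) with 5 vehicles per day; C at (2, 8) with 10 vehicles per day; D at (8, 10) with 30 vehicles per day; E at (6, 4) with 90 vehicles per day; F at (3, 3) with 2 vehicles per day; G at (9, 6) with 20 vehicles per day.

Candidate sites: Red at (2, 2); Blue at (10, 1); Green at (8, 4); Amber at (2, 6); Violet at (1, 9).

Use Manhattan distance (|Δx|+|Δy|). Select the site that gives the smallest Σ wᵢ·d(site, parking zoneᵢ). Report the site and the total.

Total weighted distance at each candidate:
  Red (2, 2): total = 1339
  Blue (10, 1): total = 1323
  Green (8, 4): total = 573
  Amber (2, 6): total = 1077
  Violet (1, 9): total = 1467
Minimum is at Green with total 573 blocks.

Green, total 573 blocks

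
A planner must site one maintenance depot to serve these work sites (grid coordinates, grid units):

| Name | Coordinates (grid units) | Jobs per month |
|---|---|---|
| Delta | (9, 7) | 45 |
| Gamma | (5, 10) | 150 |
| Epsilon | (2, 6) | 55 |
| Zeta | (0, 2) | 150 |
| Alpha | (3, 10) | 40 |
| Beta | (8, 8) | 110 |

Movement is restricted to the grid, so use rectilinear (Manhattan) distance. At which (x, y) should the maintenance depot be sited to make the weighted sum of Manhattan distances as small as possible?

Manhattan distance separates: Σwᵢ(|x−xᵢ|+|y−yᵢ|) = Σwᵢ|x−xᵢ| + Σwᵢ|y−yᵢ|, so x and y are optimised independently as 1-D weighted medians.
Total weight W = 550; half = 275.
x-coordinate, sorted with cumulative weight:
  x=0 (Zeta, w=150) cum 150
  x=2 (Epsilon, w=55) cum 205
  x=3 (Alpha, w=40) cum 245
  x=5 (Gamma, w=150) cum 395  ← median
  x=8 (Beta, w=110) cum 505
  x=9 (Delta, w=45) cum 550
⇒ x* = 5
y-coordinate, sorted with cumulative weight:
  y=2 (Zeta, w=150) cum 150
  y=6 (Epsilon, w=55) cum 205
  y=7 (Delta, w=45) cum 250
  y=8 (Beta, w=110) cum 360  ← median
  y=10 (Gamma, w=150) cum 510
  y=10 (Alpha, w=40) cum 550
⇒ y* = 8

(5, 8)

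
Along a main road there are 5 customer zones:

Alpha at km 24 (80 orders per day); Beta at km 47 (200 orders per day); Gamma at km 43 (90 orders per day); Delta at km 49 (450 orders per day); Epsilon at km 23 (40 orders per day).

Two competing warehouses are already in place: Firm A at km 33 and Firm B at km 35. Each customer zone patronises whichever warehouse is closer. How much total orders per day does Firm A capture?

120

The indifferent point is the midpoint (33+35)/2 = 34; customer zones left of it (closer to Firm A at 33) go to Firm A, those right go to Firm B.
  Epsilon at 23 (w=40) → Firm A
  Alpha at 24 (w=80) → Firm A
  Gamma at 43 (w=90) → Firm B
  Beta at 47 (w=200) → Firm B
  Delta at 49 (w=450) → Firm B
Firm A captures 120; Firm B captures 740.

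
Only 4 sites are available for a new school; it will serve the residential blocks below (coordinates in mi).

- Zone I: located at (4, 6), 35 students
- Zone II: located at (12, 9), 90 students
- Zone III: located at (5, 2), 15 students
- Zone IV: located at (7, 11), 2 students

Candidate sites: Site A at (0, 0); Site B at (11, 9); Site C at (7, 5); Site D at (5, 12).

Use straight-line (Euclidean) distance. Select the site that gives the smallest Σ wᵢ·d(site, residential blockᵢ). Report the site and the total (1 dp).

Site B, total 503.8 mi

Total weighted distance at each candidate:
  Site A (0, 0): total = 1709.2
  Site B (11, 9): total = 503.8
  Site C (7, 5): total = 753.0
  Site D (5, 12): total = 1052.8
Minimum is at Site B with total 503.8 mi.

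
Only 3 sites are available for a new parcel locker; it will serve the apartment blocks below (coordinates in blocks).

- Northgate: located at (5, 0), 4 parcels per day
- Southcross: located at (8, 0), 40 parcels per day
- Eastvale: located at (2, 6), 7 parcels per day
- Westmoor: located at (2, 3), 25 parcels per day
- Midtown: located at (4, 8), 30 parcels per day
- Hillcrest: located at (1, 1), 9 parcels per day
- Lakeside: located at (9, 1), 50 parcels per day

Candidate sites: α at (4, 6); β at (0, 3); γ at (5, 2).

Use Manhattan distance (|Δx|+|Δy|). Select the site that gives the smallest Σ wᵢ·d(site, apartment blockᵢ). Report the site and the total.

γ, total 862 blocks

Total weighted distance at each candidate:
  α (4, 6): total = 1199
  β (0, 3): total = 1404
  γ (5, 2): total = 862
Minimum is at γ with total 862 blocks.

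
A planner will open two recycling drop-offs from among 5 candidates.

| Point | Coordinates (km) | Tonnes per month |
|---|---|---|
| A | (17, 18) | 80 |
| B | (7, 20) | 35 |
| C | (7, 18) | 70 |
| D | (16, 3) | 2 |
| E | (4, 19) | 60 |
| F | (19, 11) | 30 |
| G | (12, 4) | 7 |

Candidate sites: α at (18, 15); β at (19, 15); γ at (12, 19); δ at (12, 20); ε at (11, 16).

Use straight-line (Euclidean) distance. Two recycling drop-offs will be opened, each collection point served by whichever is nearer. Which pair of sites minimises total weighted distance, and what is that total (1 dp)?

Evaluate every pair (each demand assigned to the nearer of the two):
  {α, ε}: total = 1453.3
  {β, ε}: total = 1485.5
  {α, γ}: total = 1504.1
  {α, δ}: total = 1524.4
  {β, γ}: total = 1539.8
  {β, δ}: total = 1560.1
  {γ, ε}: total = 1751.6
  {δ, ε}: total = 1771.0
  {γ, δ}: total = 1876.7
  {α, β}: total = 2579.7
Best pair: {α, ε} with total 1453.3.

{α, ε}, total 1453.3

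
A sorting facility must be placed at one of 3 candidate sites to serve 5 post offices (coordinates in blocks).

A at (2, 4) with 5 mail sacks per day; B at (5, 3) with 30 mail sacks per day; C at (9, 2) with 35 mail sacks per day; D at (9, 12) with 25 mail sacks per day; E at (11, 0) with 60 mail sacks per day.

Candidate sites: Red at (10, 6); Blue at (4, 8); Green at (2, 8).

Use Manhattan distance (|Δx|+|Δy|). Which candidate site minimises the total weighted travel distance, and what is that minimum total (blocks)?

Total weighted distance at each candidate:
  Red (10, 6): total = 1060
  Blue (4, 8): total = 1720
  Green (2, 8): total = 2010
Minimum is at Red with total 1060 blocks.

Red, total 1060 blocks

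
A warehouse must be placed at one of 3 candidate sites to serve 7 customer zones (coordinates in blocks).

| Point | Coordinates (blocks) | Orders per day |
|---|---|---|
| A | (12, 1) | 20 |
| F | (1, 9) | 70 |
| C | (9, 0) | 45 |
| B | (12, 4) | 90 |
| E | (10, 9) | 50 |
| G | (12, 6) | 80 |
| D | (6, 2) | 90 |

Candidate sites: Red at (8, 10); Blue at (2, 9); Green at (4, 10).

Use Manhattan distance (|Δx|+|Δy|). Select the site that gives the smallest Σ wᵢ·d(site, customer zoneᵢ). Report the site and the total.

Red, total 3905 blocks

Total weighted distance at each candidate:
  Red (8, 10): total = 3905
  Blue (2, 9): total = 4930
  Green (4, 10): total = 4765
Minimum is at Red with total 3905 blocks.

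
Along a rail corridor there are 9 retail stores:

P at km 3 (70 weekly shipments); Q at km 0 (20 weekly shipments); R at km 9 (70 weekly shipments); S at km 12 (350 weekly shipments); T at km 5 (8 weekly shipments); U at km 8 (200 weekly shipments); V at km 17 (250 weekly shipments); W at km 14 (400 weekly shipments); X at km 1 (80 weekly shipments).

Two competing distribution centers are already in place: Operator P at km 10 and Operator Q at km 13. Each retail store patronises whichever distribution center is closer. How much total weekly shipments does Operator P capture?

448

The indifferent point is the midpoint (10+13)/2 = 11.5; retail stores left of it (closer to Operator P at 10) go to Operator P, those right go to Operator Q.
  Q at 0 (w=20) → Operator P
  X at 1 (w=80) → Operator P
  P at 3 (w=70) → Operator P
  T at 5 (w=8) → Operator P
  U at 8 (w=200) → Operator P
  R at 9 (w=70) → Operator P
  S at 12 (w=350) → Operator Q
  W at 14 (w=400) → Operator Q
  V at 17 (w=250) → Operator Q
Operator P captures 448; Operator Q captures 1000.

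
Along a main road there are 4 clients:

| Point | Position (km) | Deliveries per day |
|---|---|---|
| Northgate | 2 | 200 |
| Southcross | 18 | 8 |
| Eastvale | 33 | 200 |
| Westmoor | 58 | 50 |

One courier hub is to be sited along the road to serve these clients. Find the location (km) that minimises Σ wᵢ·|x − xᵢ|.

x = 33

For a sum of weighted absolute distances on a line, the optimum is the weighted median (not the mean). Total weight W = 458; half-weight = 229.
Sort by position and accumulate weight:
  km 2 (Northgate, w=200) → cum 200
  km 18 (Southcross, w=8) → cum 208
  km 33 (Eastvale, w=200) → cum 408  ≥ 229 → median here
  km 58 (Westmoor, w=50) → cum 458
Optimal location: km 33.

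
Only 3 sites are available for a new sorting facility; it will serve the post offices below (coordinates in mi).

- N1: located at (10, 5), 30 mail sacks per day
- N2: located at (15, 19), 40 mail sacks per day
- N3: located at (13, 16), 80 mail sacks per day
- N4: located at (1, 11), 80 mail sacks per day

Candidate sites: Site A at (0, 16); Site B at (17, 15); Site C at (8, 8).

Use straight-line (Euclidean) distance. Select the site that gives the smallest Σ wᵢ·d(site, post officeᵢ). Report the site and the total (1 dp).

Site C, total 1993.7 mi

Total weighted distance at each candidate:
  Site A (0, 16): total = 2505.8
  Site B (17, 15): total = 2194.3
  Site C (8, 8): total = 1993.7
Minimum is at Site C with total 1993.7 mi.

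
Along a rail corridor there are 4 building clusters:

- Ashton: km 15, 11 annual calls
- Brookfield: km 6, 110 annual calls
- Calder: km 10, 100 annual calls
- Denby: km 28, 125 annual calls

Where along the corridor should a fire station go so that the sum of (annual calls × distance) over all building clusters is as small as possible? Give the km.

x = 10

For a sum of weighted absolute distances on a line, the optimum is the weighted median (not the mean). Total weight W = 346; half-weight = 173.
Sort by position and accumulate weight:
  km 6 (Brookfield, w=110) → cum 110
  km 10 (Calder, w=100) → cum 210  ≥ 173 → median here
  km 15 (Ashton, w=11) → cum 221
  km 28 (Denby, w=125) → cum 346
Optimal location: km 10.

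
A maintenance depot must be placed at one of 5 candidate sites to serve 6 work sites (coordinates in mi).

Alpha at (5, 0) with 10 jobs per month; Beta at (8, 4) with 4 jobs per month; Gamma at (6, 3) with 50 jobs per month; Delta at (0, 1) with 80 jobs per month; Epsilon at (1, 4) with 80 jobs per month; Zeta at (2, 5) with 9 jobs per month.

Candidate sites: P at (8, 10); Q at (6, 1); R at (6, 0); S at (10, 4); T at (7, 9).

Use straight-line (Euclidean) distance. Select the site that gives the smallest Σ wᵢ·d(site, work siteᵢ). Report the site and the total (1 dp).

Total weighted distance at each candidate:
  P (8, 10): total = 2263.6
  Q (6, 1): total = 1126.0
  R (6, 0): total = 1234.4
  S (10, 4): total = 1906.0
  T (7, 9): total = 1949.6
Minimum is at Q with total 1126.0 mi.

Q, total 1126.0 mi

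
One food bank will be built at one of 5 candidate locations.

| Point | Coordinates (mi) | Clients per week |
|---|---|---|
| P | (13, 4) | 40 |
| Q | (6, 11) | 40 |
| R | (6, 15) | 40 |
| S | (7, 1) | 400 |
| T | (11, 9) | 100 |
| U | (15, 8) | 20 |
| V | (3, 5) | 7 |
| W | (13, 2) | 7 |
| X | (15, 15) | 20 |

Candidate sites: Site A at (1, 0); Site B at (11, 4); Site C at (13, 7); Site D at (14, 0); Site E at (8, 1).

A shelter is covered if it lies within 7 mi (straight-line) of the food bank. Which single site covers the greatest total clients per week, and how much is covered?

Coverage radius r = 7 mi; a point is covered iff (Δx)²+(Δy)² ≤ 7² = 49.
  Site A (1, 0): covers {S, V} → 407
  Site B (11, 4): covers {P, S, T, U, W} → 567
  Site C (13, 7): covers {P, T, U, W} → 167
  Site D (14, 0): covers {P, W} → 47
  Site E (8, 1): covers {P, S, V, W} → 454
Maximum coverage at Site B: 567 clients per week.

Site B, covering 567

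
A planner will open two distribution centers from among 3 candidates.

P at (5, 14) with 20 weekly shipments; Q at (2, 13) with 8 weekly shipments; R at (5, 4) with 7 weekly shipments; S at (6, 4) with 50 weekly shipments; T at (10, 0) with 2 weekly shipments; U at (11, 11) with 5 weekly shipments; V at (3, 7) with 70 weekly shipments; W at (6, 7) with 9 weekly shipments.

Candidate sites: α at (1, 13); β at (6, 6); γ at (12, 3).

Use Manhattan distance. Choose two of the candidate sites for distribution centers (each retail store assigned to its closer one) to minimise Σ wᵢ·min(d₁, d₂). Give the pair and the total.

{α, β}, total 588

Evaluate every pair (each demand assigned to the nearer of the two):
  {α, β}: total = 588
  {β, γ}: total = 733
  {α, γ}: total = 1219
Best pair: {α, β} with total 588.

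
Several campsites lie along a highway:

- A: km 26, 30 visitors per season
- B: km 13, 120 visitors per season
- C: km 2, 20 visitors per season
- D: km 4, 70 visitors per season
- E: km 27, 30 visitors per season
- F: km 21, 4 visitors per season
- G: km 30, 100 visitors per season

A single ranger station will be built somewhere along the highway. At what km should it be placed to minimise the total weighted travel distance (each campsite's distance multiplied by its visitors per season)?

x = 13

For a sum of weighted absolute distances on a line, the optimum is the weighted median (not the mean). Total weight W = 374; half-weight = 187.
Sort by position and accumulate weight:
  km 2 (C, w=20) → cum 20
  km 4 (D, w=70) → cum 90
  km 13 (B, w=120) → cum 210  ≥ 187 → median here
  km 21 (F, w=4) → cum 214
  km 26 (A, w=30) → cum 244
  km 27 (E, w=30) → cum 274
  km 30 (G, w=100) → cum 374
Optimal location: km 13.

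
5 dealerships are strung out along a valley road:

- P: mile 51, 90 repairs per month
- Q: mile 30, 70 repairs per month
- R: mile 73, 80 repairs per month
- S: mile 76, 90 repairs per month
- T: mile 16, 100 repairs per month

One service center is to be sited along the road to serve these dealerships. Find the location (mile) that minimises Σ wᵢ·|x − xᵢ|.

For a sum of weighted absolute distances on a line, the optimum is the weighted median (not the mean). Total weight W = 430; half-weight = 215.
Sort by position and accumulate weight:
  mile 16 (T, w=100) → cum 100
  mile 30 (Q, w=70) → cum 170
  mile 51 (P, w=90) → cum 260  ≥ 215 → median here
  mile 73 (R, w=80) → cum 340
  mile 76 (S, w=90) → cum 430
Optimal location: mile 51.

x = 51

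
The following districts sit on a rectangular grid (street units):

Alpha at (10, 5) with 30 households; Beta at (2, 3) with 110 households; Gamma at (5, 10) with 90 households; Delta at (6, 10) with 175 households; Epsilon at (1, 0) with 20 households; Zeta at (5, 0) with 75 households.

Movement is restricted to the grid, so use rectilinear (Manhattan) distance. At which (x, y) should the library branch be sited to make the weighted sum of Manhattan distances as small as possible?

Manhattan distance separates: Σwᵢ(|x−xᵢ|+|y−yᵢ|) = Σwᵢ|x−xᵢ| + Σwᵢ|y−yᵢ|, so x and y are optimised independently as 1-D weighted medians.
Total weight W = 500; half = 250.
x-coordinate, sorted with cumulative weight:
  x=1 (Epsilon, w=20) cum 20
  x=2 (Beta, w=110) cum 130
  x=5 (Gamma, w=90) cum 220
  x=5 (Zeta, w=75) cum 295  ← median
  x=6 (Delta, w=175) cum 470
  x=10 (Alpha, w=30) cum 500
⇒ x* = 5
y-coordinate, sorted with cumulative weight:
  y=0 (Epsilon, w=20) cum 20
  y=0 (Zeta, w=75) cum 95
  y=3 (Beta, w=110) cum 205
  y=5 (Alpha, w=30) cum 235
  y=10 (Gamma, w=90) cum 325  ← median
  y=10 (Delta, w=175) cum 500
⇒ y* = 10

(5, 10)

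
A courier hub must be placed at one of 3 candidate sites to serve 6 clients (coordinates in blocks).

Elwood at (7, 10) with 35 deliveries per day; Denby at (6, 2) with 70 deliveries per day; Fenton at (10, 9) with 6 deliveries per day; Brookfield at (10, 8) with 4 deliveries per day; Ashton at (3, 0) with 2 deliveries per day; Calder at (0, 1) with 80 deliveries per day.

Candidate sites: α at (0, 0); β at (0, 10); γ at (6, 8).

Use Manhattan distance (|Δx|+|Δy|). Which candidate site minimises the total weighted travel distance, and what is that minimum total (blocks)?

α, total 1427 blocks

Total weighted distance at each candidate:
  α (0, 0): total = 1427
  β (0, 10): total = 2085
  γ (6, 8): total = 1633
Minimum is at α with total 1427 blocks.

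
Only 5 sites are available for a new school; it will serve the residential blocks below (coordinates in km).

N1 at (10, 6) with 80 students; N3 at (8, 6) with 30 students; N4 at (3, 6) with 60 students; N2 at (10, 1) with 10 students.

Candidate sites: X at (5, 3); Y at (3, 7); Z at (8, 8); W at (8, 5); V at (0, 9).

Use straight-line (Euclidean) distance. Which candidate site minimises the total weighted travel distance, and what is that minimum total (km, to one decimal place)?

W, total 559.5 km

Total weighted distance at each candidate:
  X (5, 3): total = 863.9
  Y (3, 7): total = 870.9
  Z (8, 8): total = 682.2
  W (8, 5): total = 559.5
  V (0, 9): total = 1474.2
Minimum is at W with total 559.5 km.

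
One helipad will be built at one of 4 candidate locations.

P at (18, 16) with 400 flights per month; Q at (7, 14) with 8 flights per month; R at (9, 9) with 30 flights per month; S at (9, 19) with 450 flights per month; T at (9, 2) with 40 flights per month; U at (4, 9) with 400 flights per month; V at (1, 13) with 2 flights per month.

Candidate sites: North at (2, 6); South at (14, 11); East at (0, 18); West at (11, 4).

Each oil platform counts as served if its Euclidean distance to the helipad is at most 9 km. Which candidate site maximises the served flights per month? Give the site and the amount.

Coverage radius r = 9 km; a point is covered iff (Δx)²+(Δy)² ≤ 9² = 81.
  North (2, 6): covers {R, T, U, V} → 472
  South (14, 11): covers {P, Q, R} → 438
  East (0, 18): covers {Q, V} → 10
  West (11, 4): covers {R, T, U} → 470
Maximum coverage at North: 472 flights per month.

North, covering 472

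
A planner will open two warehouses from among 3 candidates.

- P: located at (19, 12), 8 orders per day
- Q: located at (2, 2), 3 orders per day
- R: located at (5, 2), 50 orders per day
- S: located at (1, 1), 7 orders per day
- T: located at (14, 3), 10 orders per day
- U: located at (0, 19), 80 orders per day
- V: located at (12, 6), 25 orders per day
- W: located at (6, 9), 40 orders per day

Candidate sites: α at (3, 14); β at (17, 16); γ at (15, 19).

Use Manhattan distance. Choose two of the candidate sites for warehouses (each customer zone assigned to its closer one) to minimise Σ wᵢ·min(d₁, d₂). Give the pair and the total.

Evaluate every pair (each demand assigned to the nearer of the two):
  {α, β}: total = 2387
  {α, γ}: total = 2462
  {β, γ}: total = 4107
Best pair: {α, β} with total 2387.

{α, β}, total 2387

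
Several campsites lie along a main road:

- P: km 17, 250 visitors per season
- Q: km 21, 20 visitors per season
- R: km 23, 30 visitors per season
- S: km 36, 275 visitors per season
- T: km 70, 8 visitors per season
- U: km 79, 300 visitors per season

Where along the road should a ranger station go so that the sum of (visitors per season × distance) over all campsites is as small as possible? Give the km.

For a sum of weighted absolute distances on a line, the optimum is the weighted median (not the mean). Total weight W = 883; half-weight = 441.5.
Sort by position and accumulate weight:
  km 17 (P, w=250) → cum 250
  km 21 (Q, w=20) → cum 270
  km 23 (R, w=30) → cum 300
  km 36 (S, w=275) → cum 575  ≥ 441.5 → median here
  km 70 (T, w=8) → cum 583
  km 79 (U, w=300) → cum 883
Optimal location: km 36.

x = 36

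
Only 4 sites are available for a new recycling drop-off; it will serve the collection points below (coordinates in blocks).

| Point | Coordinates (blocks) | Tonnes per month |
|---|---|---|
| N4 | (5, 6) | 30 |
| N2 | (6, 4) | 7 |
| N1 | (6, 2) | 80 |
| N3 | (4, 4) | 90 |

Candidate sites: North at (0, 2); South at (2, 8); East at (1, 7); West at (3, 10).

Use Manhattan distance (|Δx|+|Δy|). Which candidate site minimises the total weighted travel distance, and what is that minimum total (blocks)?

Total weighted distance at each candidate:
  North (0, 2): total = 1346
  South (2, 8): total = 1546
  East (1, 7): total = 1546
  West (3, 10): total = 1753
Minimum is at North with total 1346 blocks.

North, total 1346 blocks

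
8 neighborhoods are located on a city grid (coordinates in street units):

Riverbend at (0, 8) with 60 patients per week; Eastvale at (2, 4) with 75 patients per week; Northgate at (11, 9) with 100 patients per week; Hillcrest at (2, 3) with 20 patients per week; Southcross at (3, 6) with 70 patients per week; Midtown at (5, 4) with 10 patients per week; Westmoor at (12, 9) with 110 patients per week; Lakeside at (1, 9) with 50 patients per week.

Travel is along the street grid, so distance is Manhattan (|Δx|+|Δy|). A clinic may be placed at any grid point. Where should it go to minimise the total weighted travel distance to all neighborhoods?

(3, 9)

Manhattan distance separates: Σwᵢ(|x−xᵢ|+|y−yᵢ|) = Σwᵢ|x−xᵢ| + Σwᵢ|y−yᵢ|, so x and y are optimised independently as 1-D weighted medians.
Total weight W = 495; half = 247.5.
x-coordinate, sorted with cumulative weight:
  x=0 (Riverbend, w=60) cum 60
  x=1 (Lakeside, w=50) cum 110
  x=2 (Eastvale, w=75) cum 185
  x=2 (Hillcrest, w=20) cum 205
  x=3 (Southcross, w=70) cum 275  ← median
  x=5 (Midtown, w=10) cum 285
  x=11 (Northgate, w=100) cum 385
  x=12 (Westmoor, w=110) cum 495
⇒ x* = 3
y-coordinate, sorted with cumulative weight:
  y=3 (Hillcrest, w=20) cum 20
  y=4 (Eastvale, w=75) cum 95
  y=4 (Midtown, w=10) cum 105
  y=6 (Southcross, w=70) cum 175
  y=8 (Riverbend, w=60) cum 235
  y=9 (Northgate, w=100) cum 335  ← median
  y=9 (Westmoor, w=110) cum 445
  y=9 (Lakeside, w=50) cum 495
⇒ y* = 9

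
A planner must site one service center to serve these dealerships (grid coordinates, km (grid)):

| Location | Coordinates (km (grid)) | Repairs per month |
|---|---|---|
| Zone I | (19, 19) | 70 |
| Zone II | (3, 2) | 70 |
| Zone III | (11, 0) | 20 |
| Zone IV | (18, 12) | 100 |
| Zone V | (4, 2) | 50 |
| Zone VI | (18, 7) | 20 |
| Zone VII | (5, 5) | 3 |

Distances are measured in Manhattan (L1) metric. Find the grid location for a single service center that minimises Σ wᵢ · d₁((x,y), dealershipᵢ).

Manhattan distance separates: Σwᵢ(|x−xᵢ|+|y−yᵢ|) = Σwᵢ|x−xᵢ| + Σwᵢ|y−yᵢ|, so x and y are optimised independently as 1-D weighted medians.
Total weight W = 333; half = 166.5.
x-coordinate, sorted with cumulative weight:
  x=3 (Zone II, w=70) cum 70
  x=4 (Zone V, w=50) cum 120
  x=5 (Zone VII, w=3) cum 123
  x=11 (Zone III, w=20) cum 143
  x=18 (Zone IV, w=100) cum 243  ← median
  x=18 (Zone VI, w=20) cum 263
  x=19 (Zone I, w=70) cum 333
⇒ x* = 18
y-coordinate, sorted with cumulative weight:
  y=0 (Zone III, w=20) cum 20
  y=2 (Zone II, w=70) cum 90
  y=2 (Zone V, w=50) cum 140
  y=5 (Zone VII, w=3) cum 143
  y=7 (Zone VI, w=20) cum 163
  y=12 (Zone IV, w=100) cum 263  ← median
  y=19 (Zone I, w=70) cum 333
⇒ y* = 12

(18, 12)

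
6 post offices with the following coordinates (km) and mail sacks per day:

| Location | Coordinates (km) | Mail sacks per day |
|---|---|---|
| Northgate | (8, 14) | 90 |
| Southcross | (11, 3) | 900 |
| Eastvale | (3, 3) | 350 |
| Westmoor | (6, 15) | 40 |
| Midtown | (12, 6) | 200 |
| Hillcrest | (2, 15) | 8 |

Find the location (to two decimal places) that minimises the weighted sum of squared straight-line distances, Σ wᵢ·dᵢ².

The minimiser of Σwᵢ‖p−pᵢ‖² is the weighted centroid p* = (Σwᵢpᵢ)/(Σwᵢ).
Σwᵢ = 1588.
Σwᵢxᵢ = 90·8 + 900·11 + 350·3 + 40·6 + 200·12 + 8·2 = 14326.
Σwᵢyᵢ = 90·14 + 900·3 + 350·3 + 40·15 + 200·6 + 8·15 = 6930.
x* = 14326/1588 = 9.02, y* = 6930/1588 = 4.36.

(9.02, 4.36)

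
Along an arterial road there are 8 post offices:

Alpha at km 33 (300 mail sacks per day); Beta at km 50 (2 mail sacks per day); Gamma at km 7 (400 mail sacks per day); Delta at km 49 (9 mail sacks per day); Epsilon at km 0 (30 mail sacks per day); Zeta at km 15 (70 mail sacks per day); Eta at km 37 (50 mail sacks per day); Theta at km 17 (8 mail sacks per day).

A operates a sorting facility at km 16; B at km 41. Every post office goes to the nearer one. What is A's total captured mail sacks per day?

The indifferent point is the midpoint (16+41)/2 = 28.5; post offices left of it (closer to A at 16) go to A, those right go to B.
  Epsilon at 0 (w=30) → A
  Gamma at 7 (w=400) → A
  Zeta at 15 (w=70) → A
  Theta at 17 (w=8) → A
  Alpha at 33 (w=300) → B
  Eta at 37 (w=50) → B
  Delta at 49 (w=9) → B
  Beta at 50 (w=2) → B
A captures 508; B captures 361.

508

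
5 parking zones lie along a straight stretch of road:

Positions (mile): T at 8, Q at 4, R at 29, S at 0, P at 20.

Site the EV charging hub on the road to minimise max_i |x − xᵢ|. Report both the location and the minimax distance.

The 1-center on a line is the midpoint of the two extreme points: leftmost at 0, rightmost at 29.
Optimal location = (0 + 29)/2 = 14.5; maximum distance = (29 − 0)/2 = 14.5.

location 14.5, max distance 14.5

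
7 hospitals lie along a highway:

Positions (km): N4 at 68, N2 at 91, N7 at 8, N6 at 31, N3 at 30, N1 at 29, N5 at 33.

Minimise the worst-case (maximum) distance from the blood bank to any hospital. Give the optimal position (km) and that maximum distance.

The 1-center on a line is the midpoint of the two extreme points: leftmost at 8, rightmost at 91.
Optimal location = (8 + 91)/2 = 49.5; maximum distance = (91 − 8)/2 = 41.5.

location 49.5, max distance 41.5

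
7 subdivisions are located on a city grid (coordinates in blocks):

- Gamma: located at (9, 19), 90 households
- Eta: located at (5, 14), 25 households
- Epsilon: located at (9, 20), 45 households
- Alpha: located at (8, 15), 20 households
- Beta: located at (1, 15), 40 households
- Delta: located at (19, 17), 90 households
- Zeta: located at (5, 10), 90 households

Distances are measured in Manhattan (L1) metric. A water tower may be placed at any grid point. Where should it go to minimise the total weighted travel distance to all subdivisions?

(9, 17)

Manhattan distance separates: Σwᵢ(|x−xᵢ|+|y−yᵢ|) = Σwᵢ|x−xᵢ| + Σwᵢ|y−yᵢ|, so x and y are optimised independently as 1-D weighted medians.
Total weight W = 400; half = 200.
x-coordinate, sorted with cumulative weight:
  x=1 (Beta, w=40) cum 40
  x=5 (Eta, w=25) cum 65
  x=5 (Zeta, w=90) cum 155
  x=8 (Alpha, w=20) cum 175
  x=9 (Gamma, w=90) cum 265  ← median
  x=9 (Epsilon, w=45) cum 310
  x=19 (Delta, w=90) cum 400
⇒ x* = 9
y-coordinate, sorted with cumulative weight:
  y=10 (Zeta, w=90) cum 90
  y=14 (Eta, w=25) cum 115
  y=15 (Alpha, w=20) cum 135
  y=15 (Beta, w=40) cum 175
  y=17 (Delta, w=90) cum 265  ← median
  y=19 (Gamma, w=90) cum 355
  y=20 (Epsilon, w=45) cum 400
⇒ y* = 17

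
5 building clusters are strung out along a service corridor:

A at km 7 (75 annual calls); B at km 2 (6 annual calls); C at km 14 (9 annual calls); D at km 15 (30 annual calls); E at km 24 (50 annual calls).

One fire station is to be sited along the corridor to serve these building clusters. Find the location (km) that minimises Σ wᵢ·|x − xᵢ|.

For a sum of weighted absolute distances on a line, the optimum is the weighted median (not the mean). Total weight W = 170; half-weight = 85.
Sort by position and accumulate weight:
  km 2 (B, w=6) → cum 6
  km 7 (A, w=75) → cum 81
  km 14 (C, w=9) → cum 90  ≥ 85 → median here
  km 15 (D, w=30) → cum 120
  km 24 (E, w=50) → cum 170
Optimal location: km 14.

x = 14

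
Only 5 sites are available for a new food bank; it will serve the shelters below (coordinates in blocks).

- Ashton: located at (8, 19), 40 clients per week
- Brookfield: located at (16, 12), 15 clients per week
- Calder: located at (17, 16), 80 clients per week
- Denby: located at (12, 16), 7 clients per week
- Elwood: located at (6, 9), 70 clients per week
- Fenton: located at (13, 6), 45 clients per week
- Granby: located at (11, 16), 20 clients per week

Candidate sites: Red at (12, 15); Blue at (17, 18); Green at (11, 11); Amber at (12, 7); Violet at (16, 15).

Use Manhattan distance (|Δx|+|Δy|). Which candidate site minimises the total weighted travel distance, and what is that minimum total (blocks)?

Total weighted distance at each candidate:
  Red (12, 15): total = 2242
  Blue (17, 18): total = 2994
  Green (11, 11): total = 2357
  Amber (12, 7): total = 2808
  Violet (16, 15): total = 2500
Minimum is at Red with total 2242 blocks.

Red, total 2242 blocks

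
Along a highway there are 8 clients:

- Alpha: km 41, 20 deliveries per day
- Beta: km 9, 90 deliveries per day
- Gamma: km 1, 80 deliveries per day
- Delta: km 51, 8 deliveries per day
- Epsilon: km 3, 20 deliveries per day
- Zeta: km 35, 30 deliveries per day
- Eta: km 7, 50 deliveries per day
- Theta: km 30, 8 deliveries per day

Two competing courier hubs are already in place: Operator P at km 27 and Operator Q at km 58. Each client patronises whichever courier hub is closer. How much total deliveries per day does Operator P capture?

298

The indifferent point is the midpoint (27+58)/2 = 42.5; clients left of it (closer to Operator P at 27) go to Operator P, those right go to Operator Q.
  Gamma at 1 (w=80) → Operator P
  Epsilon at 3 (w=20) → Operator P
  Eta at 7 (w=50) → Operator P
  Beta at 9 (w=90) → Operator P
  Theta at 30 (w=8) → Operator P
  Zeta at 35 (w=30) → Operator P
  Alpha at 41 (w=20) → Operator P
  Delta at 51 (w=8) → Operator Q
Operator P captures 298; Operator Q captures 8.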